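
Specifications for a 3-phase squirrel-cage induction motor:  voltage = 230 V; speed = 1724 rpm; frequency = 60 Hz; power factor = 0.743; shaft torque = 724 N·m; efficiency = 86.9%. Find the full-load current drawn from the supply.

508 A

ω = 2π×1724/60 = 180.5 rad/s; P_out = τω = 724 × 180.5 = 130682 W
P_in = P_out / η = 130682 / 0.869 = 150382 W
I_L = P_in / (√3·V_L·cosφ) = 150382 / (1.732 × 230 × 0.743) = 508 A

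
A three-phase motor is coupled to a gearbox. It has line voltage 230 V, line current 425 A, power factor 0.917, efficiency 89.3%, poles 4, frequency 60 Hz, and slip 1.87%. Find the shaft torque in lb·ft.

P_in = √3·V·I·cosφ = 1.732 × 230 × 425 × 0.917 = 155251 W
P_out = η·P_in = 0.893 × 155251 = 138639 W
n_s = 120×60/4 = 1800 rpm; n = 1800×(1−0.0187) = 1766 rpm
ω = 2π×1766/60 = 184.9 rad/s
τ = P_out/ω = 138639/184.9 = 749.8 N·m
In lb·ft: 749.8/1.356 = 553 lb·ft

553 lb·ft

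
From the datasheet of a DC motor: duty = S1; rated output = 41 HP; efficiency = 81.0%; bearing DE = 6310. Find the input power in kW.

37.8 kW

P_out = 41 × 746 = 30586 W
P_in = P_out/η = 30586/0.81 = 37760 W = 37.8 kW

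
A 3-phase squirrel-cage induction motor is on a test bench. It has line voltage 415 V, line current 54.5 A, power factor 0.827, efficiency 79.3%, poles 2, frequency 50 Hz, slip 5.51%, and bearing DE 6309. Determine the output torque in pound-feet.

P_in = √3·V·I·cosφ = 1.732 × 415 × 54.5 × 0.827 = 32396 W
P_out = η·P_in = 0.793 × 32396 = 25690 W
n_s = 120×50/2 = 3000 rpm; n = 3000×(1−0.0551) = 2835 rpm
ω = 2π×2835/60 = 296.9 rad/s
τ = P_out/ω = 25690/296.9 = 86.53 N·m
In lb·ft: 86.53/1.356 = 63.8 lb·ft

63.8 lb·ft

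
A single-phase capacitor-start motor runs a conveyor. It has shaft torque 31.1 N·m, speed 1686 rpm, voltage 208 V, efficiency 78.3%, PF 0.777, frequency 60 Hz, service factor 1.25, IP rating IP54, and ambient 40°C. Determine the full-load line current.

ω = 2π×1686/60 = 176.6 rad/s; P_out = τω = 31.1 × 176.6 = 5492 W
P_in = P_out / η = 5492 / 0.783 = 7014 W
I = P_in / (V·cosφ) = 7014 / (208 × 0.777) = 43.4 A

43.4 A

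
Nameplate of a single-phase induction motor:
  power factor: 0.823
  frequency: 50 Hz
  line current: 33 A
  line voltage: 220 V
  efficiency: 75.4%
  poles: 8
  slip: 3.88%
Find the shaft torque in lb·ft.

44 lb·ft

P_in = V·I·cosφ = 220 × 33 × 0.823 = 5975 W
P_out = η·P_in = 0.754 × 5975 = 4505 W
n_s = 120×50/8 = 750 rpm; n = 750×(1−0.0388) = 721 rpm
ω = 2π×721/60 = 75.5 rad/s
τ = P_out/ω = 4505/75.5 = 59.67 N·m
In lb·ft: 59.67/1.356 = 44 lb·ft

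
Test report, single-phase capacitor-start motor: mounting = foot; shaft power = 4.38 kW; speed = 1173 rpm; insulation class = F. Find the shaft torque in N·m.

35.7 N·m

ω = 2π × 1173/60 = 122.8 rad/s
τ = P/ω = 4380/122.8 = 35.7 N·m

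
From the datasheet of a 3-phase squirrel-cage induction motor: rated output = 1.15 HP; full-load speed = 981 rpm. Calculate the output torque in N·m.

P_out = 1.15 × 746 = 858 W
ω = 2π × 981/60 = 102.7 rad/s
τ = P_out/ω = 858/102.7 = 8.35 N·m

8.35 N·m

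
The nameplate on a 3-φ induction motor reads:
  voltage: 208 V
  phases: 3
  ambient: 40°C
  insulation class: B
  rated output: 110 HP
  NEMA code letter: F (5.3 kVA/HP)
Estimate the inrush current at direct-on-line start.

S_LR = 5.3 × 110 = 583 kVA
I_LR = S_LR/(√3·V_L) = 583000/(1.732×208) = 1620 A

1620 A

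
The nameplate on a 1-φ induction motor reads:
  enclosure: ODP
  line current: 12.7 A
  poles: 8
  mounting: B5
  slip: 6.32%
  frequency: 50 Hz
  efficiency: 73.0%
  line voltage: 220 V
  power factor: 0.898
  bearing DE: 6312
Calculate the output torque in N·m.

24.9 N·m

P_in = V·I·cosφ = 220 × 12.7 × 0.898 = 2509 W
P_out = η·P_in = 0.73 × 2509 = 1832 W
n_s = 120×50/8 = 750 rpm; n = 750×(1−0.0632) = 703 rpm
ω = 2π×703/60 = 73.62 rad/s
τ = P_out/ω = 1832/73.62 = 24.9 N·m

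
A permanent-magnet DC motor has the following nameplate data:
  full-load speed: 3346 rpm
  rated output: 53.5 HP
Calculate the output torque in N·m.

P_out = 53.5 × 746 = 39911 W
ω = 2π × 3346/60 = 350.4 rad/s
τ = P_out/ω = 39911/350.4 = 114 N·m

114 N·m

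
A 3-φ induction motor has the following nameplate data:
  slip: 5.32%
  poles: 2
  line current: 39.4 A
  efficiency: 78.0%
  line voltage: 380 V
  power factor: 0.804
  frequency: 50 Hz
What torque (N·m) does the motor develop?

54.7 N·m

P_in = √3·V·I·cosφ = 1.732 × 380 × 39.4 × 0.804 = 20849 W
P_out = η·P_in = 0.78 × 20849 = 16262 W
n_s = 120×50/2 = 3000 rpm; n = 3000×(1−0.0532) = 2840 rpm
ω = 2π×2840/60 = 297.4 rad/s
τ = P_out/ω = 16262/297.4 = 54.7 N·m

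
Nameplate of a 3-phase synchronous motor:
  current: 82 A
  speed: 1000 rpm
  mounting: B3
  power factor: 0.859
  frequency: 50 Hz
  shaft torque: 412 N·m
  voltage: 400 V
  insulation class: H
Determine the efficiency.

ω = 2π × 1000/60 = 104.7 rad/s; P_out = τω = 412 × 104.7 = 43136 W
P_in = √3·V_L·I_L·cosφ = 1.732 × 400 × 82 × 0.859 = 48799 W
η = P_out / P_in = 43136 / 48799 = 0.884 = 88.4%

88.4 %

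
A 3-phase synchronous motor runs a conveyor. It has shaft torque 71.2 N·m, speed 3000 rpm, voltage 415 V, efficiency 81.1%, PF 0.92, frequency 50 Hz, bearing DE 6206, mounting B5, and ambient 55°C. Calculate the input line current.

ω = 2π×3000/60 = 314.2 rad/s; P_out = τω = 71.2 × 314.2 = 22371 W
P_in = P_out / η = 22371 / 0.811 = 27584 W
I_L = P_in / (√3·V_L·cosφ) = 27584 / (1.732 × 415 × 0.92) = 41.7 A

41.7 A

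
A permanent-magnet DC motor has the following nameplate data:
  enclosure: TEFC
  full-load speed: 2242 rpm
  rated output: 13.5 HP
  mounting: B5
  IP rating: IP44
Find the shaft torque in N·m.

P_out = 13.5 × 746 = 10071 W
ω = 2π × 2242/60 = 234.8 rad/s
τ = P_out/ω = 10071/234.8 = 42.9 N·m

42.9 N·m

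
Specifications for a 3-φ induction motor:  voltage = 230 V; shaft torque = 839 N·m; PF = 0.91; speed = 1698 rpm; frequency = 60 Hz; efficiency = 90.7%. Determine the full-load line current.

ω = 2π×1698/60 = 177.8 rad/s; P_out = τω = 839 × 177.8 = 149174 W
P_in = P_out / η = 149174 / 0.907 = 164470 W
I_L = P_in / (√3·V_L·cosφ) = 164470 / (1.732 × 230 × 0.91) = 454 A

454 A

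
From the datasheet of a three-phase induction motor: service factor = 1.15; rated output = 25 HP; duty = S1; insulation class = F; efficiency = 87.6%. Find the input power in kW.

P_out = 25 × 746 = 18650 W
P_in = P_out/η = 18650/0.876 = 21290 W = 21.3 kW

21.3 kW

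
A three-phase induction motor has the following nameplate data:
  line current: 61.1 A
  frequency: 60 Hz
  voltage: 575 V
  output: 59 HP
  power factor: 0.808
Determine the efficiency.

89.5 %

P_out = 59 × 746 = 44014 W
P_in = √3·V_L·I_L·cosφ = 1.732 × 575 × 61.1 × 0.808 = 49166 W
η = P_out / P_in = 44014 / 49166 = 0.895 = 89.5%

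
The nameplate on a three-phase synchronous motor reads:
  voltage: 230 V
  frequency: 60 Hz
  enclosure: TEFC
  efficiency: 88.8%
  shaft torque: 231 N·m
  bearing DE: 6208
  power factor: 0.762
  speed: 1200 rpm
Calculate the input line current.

108 A

ω = 2π×1200/60 = 125.7 rad/s; P_out = τω = 231 × 125.7 = 29037 W
P_in = P_out / η = 29037 / 0.888 = 32699 W
I_L = P_in / (√3·V_L·cosφ) = 32699 / (1.732 × 230 × 0.762) = 108 A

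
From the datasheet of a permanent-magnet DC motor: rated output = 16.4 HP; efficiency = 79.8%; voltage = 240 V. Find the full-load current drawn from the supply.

63.9 A

P_out = 16.4 × 746 = 12234 W
P_in = P_out / η = 12234 / 0.798 = 15331 W
I = P_in / V = 15331 / 240 = 63.9 A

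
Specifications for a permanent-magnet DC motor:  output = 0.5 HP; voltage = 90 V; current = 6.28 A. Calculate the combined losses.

192 W

P_in = V·I = 90×6.28 = 565 W
P_out = 0.5×746 = 373 W
Losses = P_in − P_out = 565 − 373 = 192 W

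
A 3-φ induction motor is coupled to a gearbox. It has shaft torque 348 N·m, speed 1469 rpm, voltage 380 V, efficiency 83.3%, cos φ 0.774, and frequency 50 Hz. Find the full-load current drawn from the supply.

126 A

ω = 2π×1469/60 = 153.8 rad/s; P_out = τω = 348 × 153.8 = 53522 W
P_in = P_out / η = 53522 / 0.833 = 64252 W
I_L = P_in / (√3·V_L·cosφ) = 64252 / (1.732 × 380 × 0.774) = 126 A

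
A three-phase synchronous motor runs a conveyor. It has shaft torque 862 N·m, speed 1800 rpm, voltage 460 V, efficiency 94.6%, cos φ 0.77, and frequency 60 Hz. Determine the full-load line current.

280 A

ω = 2π×1800/60 = 188.5 rad/s; P_out = τω = 862 × 188.5 = 162487 W
P_in = P_out / η = 162487 / 0.946 = 171762 W
I_L = P_in / (√3·V_L·cosφ) = 171762 / (1.732 × 460 × 0.77) = 280 A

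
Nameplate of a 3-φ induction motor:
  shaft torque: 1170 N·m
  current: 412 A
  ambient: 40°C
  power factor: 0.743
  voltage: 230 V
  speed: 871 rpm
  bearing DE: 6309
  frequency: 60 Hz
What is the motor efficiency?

87.5 %

ω = 2π × 871/60 = 91.21 rad/s; P_out = τω = 1170 × 91.21 = 106716 W
P_in = √3·V_L·I_L·cosφ = 1.732 × 230 × 412 × 0.743 = 121944 W
η = P_out / P_in = 106716 / 121944 = 0.875 = 87.5%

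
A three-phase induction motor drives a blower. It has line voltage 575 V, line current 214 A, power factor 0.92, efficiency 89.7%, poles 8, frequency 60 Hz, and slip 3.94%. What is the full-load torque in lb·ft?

P_in = √3·V·I·cosφ = 1.732 × 575 × 214 × 0.92 = 196073 W
P_out = η·P_in = 0.897 × 196073 = 175877 W
n_s = 120×60/8 = 900 rpm; n = 900×(1−0.0394) = 865 rpm
ω = 2π×865/60 = 90.58 rad/s
τ = P_out/ω = 175877/90.58 = 1942 N·m
In lb·ft: 1942/1.356 = 1430 lb·ft

1430 lb·ft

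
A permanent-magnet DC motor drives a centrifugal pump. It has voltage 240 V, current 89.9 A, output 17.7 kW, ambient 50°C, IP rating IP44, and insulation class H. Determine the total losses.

P_in = V·I = 240×89.9 = 21576 W
P_out = 17700 W
Losses = P_in − P_out = 21576 − 17700 = 3876 W

3880 W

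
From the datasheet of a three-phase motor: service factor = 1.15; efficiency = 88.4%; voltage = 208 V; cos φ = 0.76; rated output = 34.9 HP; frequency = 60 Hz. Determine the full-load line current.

108 A

P_out = 34.9 × 746 = 26035 W
P_in = P_out / η = 26035 / 0.884 = 29451 W
I_L = P_in / (√3·V_L·cosφ) = 29451 / (1.732 × 208 × 0.76) = 108 A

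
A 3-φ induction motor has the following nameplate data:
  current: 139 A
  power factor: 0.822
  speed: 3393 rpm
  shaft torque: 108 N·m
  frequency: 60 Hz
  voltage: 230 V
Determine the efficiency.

84.3 %

ω = 2π × 3393/60 = 355.3 rad/s; P_out = τω = 108 × 355.3 = 38372 W
P_in = √3·V_L·I_L·cosφ = 1.732 × 230 × 139 × 0.822 = 45516 W
η = P_out / P_in = 38372 / 45516 = 0.843 = 84.3%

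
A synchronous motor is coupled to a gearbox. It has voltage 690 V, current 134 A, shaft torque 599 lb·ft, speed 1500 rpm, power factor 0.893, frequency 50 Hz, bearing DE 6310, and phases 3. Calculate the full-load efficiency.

τ = 599 lb·ft × 1.356 = 812.2 N·m
ω = 2π × 1500/60 = 157.1 rad/s; P_out = τω = 812.2 × 157.1 = 127597 W
P_in = √3·V_L·I_L·cosφ = 1.732 × 690 × 134 × 0.893 = 143006 W
η = P_out / P_in = 127597 / 143006 = 0.892 = 89.2%

89.2 %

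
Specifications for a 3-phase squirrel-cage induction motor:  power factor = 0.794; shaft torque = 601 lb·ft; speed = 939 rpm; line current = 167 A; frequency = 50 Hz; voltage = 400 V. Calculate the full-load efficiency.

τ = 601 lb·ft × 1.356 = 815 N·m
ω = 2π × 939/60 = 98.33 rad/s; P_out = τω = 815 × 98.33 = 80139 W
P_in = √3·V_L·I_L·cosφ = 1.732 × 400 × 167 × 0.794 = 91864 W
η = P_out / P_in = 80139 / 91864 = 0.872 = 87.2%

87.2 %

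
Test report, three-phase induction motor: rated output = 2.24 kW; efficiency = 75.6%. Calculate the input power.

P_out = 2240 W
P_in = P_out/η = 2240/0.756 = 2963 W = 2.96 kW

2.96 kW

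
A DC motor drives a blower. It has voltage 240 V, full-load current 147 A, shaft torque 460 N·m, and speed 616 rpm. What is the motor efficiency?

84.1 %

ω = 2π × 616/60 = 64.51 rad/s; P_out = τω = 460 × 64.51 = 29675 W
P_in = V·I = 240 × 147 = 35280 W
η = P_out / P_in = 29675 / 35280 = 0.841 = 84.1%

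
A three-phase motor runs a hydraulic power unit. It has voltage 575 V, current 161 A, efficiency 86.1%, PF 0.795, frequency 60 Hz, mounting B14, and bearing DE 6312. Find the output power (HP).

147 HP

P_in = √3·V·I·cosφ = 1.732 × 575 × 161 × 0.795 = 127470 W
P_out = η·P_in = 0.861 × 127470 = 109752 W
= 109752/746 = 147 HP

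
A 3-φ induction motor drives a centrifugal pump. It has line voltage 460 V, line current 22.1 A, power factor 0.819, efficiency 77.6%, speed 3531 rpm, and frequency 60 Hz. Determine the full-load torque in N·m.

30.3 N·m

P_in = √3·V·I·cosφ = 1.732 × 460 × 22.1 × 0.819 = 14421 W
P_out = η·P_in = 0.776 × 14421 = 11191 W
n = 3531 rpm
ω = 2π×3531/60 = 369.8 rad/s
τ = P_out/ω = 11191/369.8 = 30.3 N·m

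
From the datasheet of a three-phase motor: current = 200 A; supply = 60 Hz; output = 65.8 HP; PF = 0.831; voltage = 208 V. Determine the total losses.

P_in = √3·V·I·cosφ = 1.732×208×200×0.831 = 59875 W
P_out = 65.8×746 = 49087 W
Losses = P_in − P_out = 59875 − 49087 = 10788 W

10.8 kW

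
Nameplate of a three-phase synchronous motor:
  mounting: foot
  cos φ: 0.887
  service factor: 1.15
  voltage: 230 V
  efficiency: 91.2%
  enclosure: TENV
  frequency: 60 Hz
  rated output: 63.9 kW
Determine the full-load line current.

198 A

P_out = 63.9 kW = 63900 W
P_in = P_out / η = 63900 / 0.912 = 70066 W
I_L = P_in / (√3·V_L·cosφ) = 70066 / (1.732 × 230 × 0.887) = 198 A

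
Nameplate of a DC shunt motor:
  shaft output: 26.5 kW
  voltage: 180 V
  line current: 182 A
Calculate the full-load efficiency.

80.9 %

P_out = 26.5 kW = 26500 W
P_in = V·I = 180 × 182 = 32760 W
η = P_out / P_in = 26500 / 32760 = 0.809 = 80.9%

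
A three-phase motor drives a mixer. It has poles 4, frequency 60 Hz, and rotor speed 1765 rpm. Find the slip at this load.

n_s = 120f/p = 120×60/4 = 1800 rpm
s = (n_s − n)/n_s = (1800 − 1765)/1800 = 0.0194

1.9 %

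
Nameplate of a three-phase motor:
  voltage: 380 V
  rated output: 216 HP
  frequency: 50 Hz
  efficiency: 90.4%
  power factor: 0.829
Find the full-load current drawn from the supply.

P_out = 216 × 746 = 161136 W
P_in = P_out / η = 161136 / 0.904 = 178248 W
I_L = P_in / (√3·V_L·cosφ) = 178248 / (1.732 × 380 × 0.829) = 327 A

327 A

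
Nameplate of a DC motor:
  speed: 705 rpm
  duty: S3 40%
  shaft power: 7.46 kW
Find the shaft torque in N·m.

ω = 2π × 705/60 = 73.83 rad/s
τ = P/ω = 7460/73.83 = 101 N·m

101 N·m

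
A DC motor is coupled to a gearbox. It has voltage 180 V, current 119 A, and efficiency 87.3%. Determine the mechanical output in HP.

25.1 HP

P_in = V·I = 180 × 119 = 21420 W
P_out = η·P_in = 0.873 × 21420 = 18700 W
= 18700/746 = 25.1 HP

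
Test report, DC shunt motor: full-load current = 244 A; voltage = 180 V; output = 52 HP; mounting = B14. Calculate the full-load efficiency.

P_out = 52 × 746 = 38792 W
P_in = V·I = 180 × 244 = 43920 W
η = P_out / P_in = 38792 / 43920 = 0.883 = 88.3%

88.3 %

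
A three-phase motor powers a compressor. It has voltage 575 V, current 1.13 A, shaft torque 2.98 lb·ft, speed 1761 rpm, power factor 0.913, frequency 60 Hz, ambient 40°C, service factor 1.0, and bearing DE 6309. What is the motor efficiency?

τ = 2.98 lb·ft × 1.356 = 4.041 N·m
ω = 2π × 1761/60 = 184.4 rad/s; P_out = τω = 4.041 × 184.4 = 745 W
P_in = √3·V_L·I_L·cosφ = 1.732 × 575 × 1.13 × 0.913 = 1027 W
η = P_out / P_in = 745 / 1027 = 0.725 = 72.5%

72.5 %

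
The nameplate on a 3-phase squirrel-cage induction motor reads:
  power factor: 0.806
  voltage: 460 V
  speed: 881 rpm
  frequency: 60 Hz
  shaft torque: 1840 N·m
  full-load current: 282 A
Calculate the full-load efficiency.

ω = 2π × 881/60 = 92.26 rad/s; P_out = τω = 1840 × 92.26 = 169758 W
P_in = √3·V_L·I_L·cosφ = 1.732 × 460 × 282 × 0.806 = 181088 W
η = P_out / P_in = 169758 / 181088 = 0.937 = 93.7%

93.7 %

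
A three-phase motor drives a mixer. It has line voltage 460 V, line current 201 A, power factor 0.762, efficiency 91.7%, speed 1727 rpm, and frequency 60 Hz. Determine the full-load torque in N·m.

P_in = √3·V·I·cosφ = 1.732 × 460 × 201 × 0.762 = 122027 W
P_out = η·P_in = 0.917 × 122027 = 111899 W
n = 1727 rpm
ω = 2π×1727/60 = 180.9 rad/s
τ = P_out/ω = 111899/180.9 = 619 N·m

619 N·m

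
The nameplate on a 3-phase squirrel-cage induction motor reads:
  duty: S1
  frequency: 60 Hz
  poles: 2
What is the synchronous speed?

n_s = 120f/p = 120×60/2 = 3600 rpm

3600 rpm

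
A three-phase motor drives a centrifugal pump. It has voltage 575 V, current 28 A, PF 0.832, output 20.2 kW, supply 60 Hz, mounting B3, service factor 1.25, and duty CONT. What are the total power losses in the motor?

P_in = √3·V·I·cosφ = 1.732×575×28×0.832 = 23200 W
P_out = 20200 W
Losses = P_in − P_out = 23200 − 20200 = 3000 W

3 kW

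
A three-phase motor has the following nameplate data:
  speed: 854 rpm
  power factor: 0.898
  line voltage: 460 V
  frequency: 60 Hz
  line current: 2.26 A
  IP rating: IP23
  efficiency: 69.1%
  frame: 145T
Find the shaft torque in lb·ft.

P_in = √3·V·I·cosφ = 1.732 × 460 × 2.26 × 0.898 = 1617 W
P_out = η·P_in = 0.691 × 1617 = 1117 W
n = 854 rpm
ω = 2π×854/60 = 89.43 rad/s
τ = P_out/ω = 1117/89.43 = 12.49 N·m
In lb·ft: 12.49/1.356 = 9.21 lb·ft

9.21 lb·ft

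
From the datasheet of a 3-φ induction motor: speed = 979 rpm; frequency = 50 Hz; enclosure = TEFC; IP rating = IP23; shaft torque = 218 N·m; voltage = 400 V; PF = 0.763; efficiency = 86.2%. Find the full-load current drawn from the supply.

49 A

ω = 2π×979/60 = 102.5 rad/s; P_out = τω = 218 × 102.5 = 22345 W
P_in = P_out / η = 22345 / 0.862 = 25922 W
I_L = P_in / (√3·V_L·cosφ) = 25922 / (1.732 × 400 × 0.763) = 49 A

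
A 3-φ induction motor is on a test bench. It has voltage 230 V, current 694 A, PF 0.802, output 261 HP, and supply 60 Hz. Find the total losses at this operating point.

27000 W

P_in = √3·V·I·cosφ = 1.732×230×694×0.802 = 221722 W
P_out = 261×746 = 194706 W
Losses = P_in − P_out = 221722 − 194706 = 27016 W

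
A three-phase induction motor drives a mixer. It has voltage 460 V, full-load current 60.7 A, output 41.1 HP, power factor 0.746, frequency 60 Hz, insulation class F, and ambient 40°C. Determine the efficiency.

85.0 %

P_out = 41.1 × 746 = 30661 W
P_in = √3·V_L·I_L·cosφ = 1.732 × 460 × 60.7 × 0.746 = 36077 W
η = P_out / P_in = 30661 / 36077 = 0.850 = 85.0%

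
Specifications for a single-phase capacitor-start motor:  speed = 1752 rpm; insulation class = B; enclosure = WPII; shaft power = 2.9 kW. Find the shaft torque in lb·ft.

ω = 2π × 1752/60 = 183.5 rad/s
τ = P/ω = 2900/183.5 = 15.8 N·m
In lb·ft: 15.8/1.356 = 11.7 lb·ft

11.7 lb·ft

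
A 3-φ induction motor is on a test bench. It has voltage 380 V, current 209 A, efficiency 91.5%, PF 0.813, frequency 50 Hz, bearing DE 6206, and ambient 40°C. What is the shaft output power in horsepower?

137 HP

P_in = √3·V·I·cosφ = 1.732 × 380 × 209 × 0.813 = 111833 W
P_out = η·P_in = 0.915 × 111833 = 102327 W
= 102327/746 = 137 HP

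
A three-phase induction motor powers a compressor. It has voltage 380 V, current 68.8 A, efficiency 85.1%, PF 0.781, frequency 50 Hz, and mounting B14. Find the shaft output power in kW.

P_in = √3·V·I·cosφ = 1.732 × 380 × 68.8 × 0.781 = 35365 W
P_out = η·P_in = 0.851 × 35365 = 30096 W

30.1 kW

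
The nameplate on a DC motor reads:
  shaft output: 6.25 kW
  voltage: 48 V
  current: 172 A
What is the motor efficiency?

75.7 %

P_out = 6.25 kW = 6250 W
P_in = V·I = 48 × 172 = 8256 W
η = P_out / P_in = 6250 / 8256 = 0.757 = 75.7%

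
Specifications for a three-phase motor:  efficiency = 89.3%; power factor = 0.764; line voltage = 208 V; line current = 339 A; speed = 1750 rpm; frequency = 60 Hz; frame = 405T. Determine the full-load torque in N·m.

P_in = √3·V·I·cosφ = 1.732 × 208 × 339 × 0.764 = 93305 W
P_out = η·P_in = 0.893 × 93305 = 83321 W
n = 1750 rpm
ω = 2π×1750/60 = 183.3 rad/s
τ = P_out/ω = 83321/183.3 = 455 N·m

455 N·m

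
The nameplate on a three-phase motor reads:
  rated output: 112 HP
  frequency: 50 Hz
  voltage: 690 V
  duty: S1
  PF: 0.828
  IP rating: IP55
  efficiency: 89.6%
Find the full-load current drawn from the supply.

94.2 A

P_out = 112 × 746 = 83552 W
P_in = P_out / η = 83552 / 0.896 = 93250 W
I_L = P_in / (√3·V_L·cosφ) = 93250 / (1.732 × 690 × 0.828) = 94.2 A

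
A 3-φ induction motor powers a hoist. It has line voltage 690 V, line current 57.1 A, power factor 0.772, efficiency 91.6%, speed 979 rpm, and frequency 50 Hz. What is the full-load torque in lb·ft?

347 lb·ft

P_in = √3·V·I·cosφ = 1.732 × 690 × 57.1 × 0.772 = 52681 W
P_out = η·P_in = 0.916 × 52681 = 48256 W
n = 979 rpm
ω = 2π×979/60 = 102.5 rad/s
τ = P_out/ω = 48256/102.5 = 470.8 N·m
In lb·ft: 470.8/1.356 = 347 lb·ft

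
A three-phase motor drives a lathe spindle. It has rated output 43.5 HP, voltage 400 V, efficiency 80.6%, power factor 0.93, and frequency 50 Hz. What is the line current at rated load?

P_out = 43.5 × 746 = 32451 W
P_in = P_out / η = 32451 / 0.806 = 40262 W
I_L = P_in / (√3·V_L·cosφ) = 40262 / (1.732 × 400 × 0.93) = 62.5 A

62.5 A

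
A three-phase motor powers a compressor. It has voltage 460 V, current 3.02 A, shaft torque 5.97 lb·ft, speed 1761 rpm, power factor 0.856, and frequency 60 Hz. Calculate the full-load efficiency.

72.5 %

τ = 5.97 lb·ft × 1.356 = 8.095 N·m
ω = 2π × 1761/60 = 184.4 rad/s; P_out = τω = 8.095 × 184.4 = 1493 W
P_in = √3·V_L·I_L·cosφ = 1.732 × 460 × 3.02 × 0.856 = 2060 W
η = P_out / P_in = 1493 / 2060 = 0.725 = 72.5%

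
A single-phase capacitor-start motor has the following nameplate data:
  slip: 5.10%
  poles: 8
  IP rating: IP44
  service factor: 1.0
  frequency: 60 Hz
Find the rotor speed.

n_s = 120f/p = 120×60/8 = 900 rpm
n = n_s(1 − s) = 900 × (1 − 0.051) = 854 rpm

854 rpm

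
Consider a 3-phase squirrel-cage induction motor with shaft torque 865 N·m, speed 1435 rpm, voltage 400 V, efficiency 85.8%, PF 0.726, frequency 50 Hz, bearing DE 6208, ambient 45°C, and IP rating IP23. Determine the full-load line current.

ω = 2π×1435/60 = 150.3 rad/s; P_out = τω = 865 × 150.3 = 130010 W
P_in = P_out / η = 130010 / 0.858 = 151527 W
I_L = P_in / (√3·V_L·cosφ) = 151527 / (1.732 × 400 × 0.726) = 301 A

301 A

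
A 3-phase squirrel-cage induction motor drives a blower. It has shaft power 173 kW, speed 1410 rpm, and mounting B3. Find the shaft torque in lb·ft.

864 lb·ft

ω = 2π × 1410/60 = 147.7 rad/s
τ = P/ω = 173000/147.7 = 1171 N·m
In lb·ft: 1171/1.356 = 864 lb·ft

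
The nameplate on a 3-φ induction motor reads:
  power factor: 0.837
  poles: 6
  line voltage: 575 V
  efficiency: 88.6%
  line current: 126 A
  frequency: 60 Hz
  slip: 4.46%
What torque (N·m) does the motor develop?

P_in = √3·V·I·cosφ = 1.732 × 575 × 126 × 0.837 = 105030 W
P_out = η·P_in = 0.886 × 105030 = 93057 W
n_s = 120×60/6 = 1200 rpm; n = 1200×(1−0.0446) = 1146 rpm
ω = 2π×1146/60 = 120 rad/s
τ = P_out/ω = 93057/120 = 775 N·m

775 N·m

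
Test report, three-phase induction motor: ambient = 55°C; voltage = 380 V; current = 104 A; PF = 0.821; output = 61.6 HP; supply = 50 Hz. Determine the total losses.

P_in = √3·V·I·cosφ = 1.732×380×104×0.821 = 56196 W
P_out = 61.6×746 = 45954 W
Losses = P_in − P_out = 56196 − 45954 = 10242 W

10.2 kW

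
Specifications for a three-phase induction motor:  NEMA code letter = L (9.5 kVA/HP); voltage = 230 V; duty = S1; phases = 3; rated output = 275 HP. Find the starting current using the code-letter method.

S_LR = 9.5 × 275 = 2612.5 kVA
I_LR = S_LR/(√3·V_L) = 2612500/(1.732×230) = 6560 A

6560 A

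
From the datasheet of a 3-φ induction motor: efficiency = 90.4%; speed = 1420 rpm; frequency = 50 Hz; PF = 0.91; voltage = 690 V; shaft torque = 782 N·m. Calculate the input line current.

118 A

ω = 2π×1420/60 = 148.7 rad/s; P_out = τω = 782 × 148.7 = 116283 W
P_in = P_out / η = 116283 / 0.904 = 128632 W
I_L = P_in / (√3·V_L·cosφ) = 128632 / (1.732 × 690 × 0.91) = 118 A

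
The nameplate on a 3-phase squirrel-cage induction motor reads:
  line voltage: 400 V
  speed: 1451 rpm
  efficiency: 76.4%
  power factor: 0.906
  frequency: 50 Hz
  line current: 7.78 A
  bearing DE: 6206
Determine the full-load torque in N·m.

P_in = √3·V·I·cosφ = 1.732 × 400 × 7.78 × 0.906 = 4883 W
P_out = η·P_in = 0.764 × 4883 = 3731 W
n = 1451 rpm
ω = 2π×1451/60 = 151.9 rad/s
τ = P_out/ω = 3731/151.9 = 24.6 N·m

24.6 N·m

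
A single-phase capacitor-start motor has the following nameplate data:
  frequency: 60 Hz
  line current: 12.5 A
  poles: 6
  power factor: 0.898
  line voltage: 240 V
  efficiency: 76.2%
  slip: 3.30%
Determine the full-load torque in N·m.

P_in = V·I·cosφ = 240 × 12.5 × 0.898 = 2694 W
P_out = η·P_in = 0.762 × 2694 = 2053 W
n_s = 120×60/6 = 1200 rpm; n = 1200×(1−0.033) = 1160 rpm
ω = 2π×1160/60 = 121.5 rad/s
τ = P_out/ω = 2053/121.5 = 16.9 N·m

16.9 N·m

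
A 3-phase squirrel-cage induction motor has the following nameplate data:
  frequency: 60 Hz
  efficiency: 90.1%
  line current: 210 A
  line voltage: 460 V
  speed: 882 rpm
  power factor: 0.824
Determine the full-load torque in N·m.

1340 N·m

P_in = √3·V·I·cosφ = 1.732 × 460 × 210 × 0.824 = 137864 W
P_out = η·P_in = 0.901 × 137864 = 124215 W
n = 882 rpm
ω = 2π×882/60 = 92.36 rad/s
τ = P_out/ω = 124215/92.36 = 1340 N·m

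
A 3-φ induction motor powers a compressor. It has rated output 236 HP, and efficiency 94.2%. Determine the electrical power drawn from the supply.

187 kW

P_out = 236 × 746 = 176056 W
P_in = P_out/η = 176056/0.942 = 186896 W = 187 kW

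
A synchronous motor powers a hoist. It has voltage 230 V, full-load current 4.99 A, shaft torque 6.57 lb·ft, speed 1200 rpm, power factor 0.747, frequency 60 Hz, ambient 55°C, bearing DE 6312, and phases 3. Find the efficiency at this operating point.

75.4 %

τ = 6.57 lb·ft × 1.356 = 8.909 N·m
ω = 2π × 1200/60 = 125.7 rad/s; P_out = τω = 8.909 × 125.7 = 1120 W
P_in = √3·V_L·I_L·cosφ = 1.732 × 230 × 4.99 × 0.747 = 1485 W
η = P_out / P_in = 1120 / 1485 = 0.754 = 75.4%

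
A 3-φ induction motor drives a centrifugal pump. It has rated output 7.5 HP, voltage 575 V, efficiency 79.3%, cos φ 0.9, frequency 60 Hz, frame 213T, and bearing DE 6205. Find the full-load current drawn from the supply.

P_out = 7.5 × 746 = 5595 W
P_in = P_out / η = 5595 / 0.793 = 7055 W
I_L = P_in / (√3·V_L·cosφ) = 7055 / (1.732 × 575 × 0.9) = 7.87 A

7.87 A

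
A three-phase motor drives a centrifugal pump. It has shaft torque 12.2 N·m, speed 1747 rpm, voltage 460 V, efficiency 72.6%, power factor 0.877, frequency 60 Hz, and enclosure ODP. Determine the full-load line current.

ω = 2π×1747/60 = 182.9 rad/s; P_out = τω = 12.2 × 182.9 = 2231 W
P_in = P_out / η = 2231 / 0.726 = 3073 W
I_L = P_in / (√3·V_L·cosφ) = 3073 / (1.732 × 460 × 0.877) = 4.4 A

4.4 A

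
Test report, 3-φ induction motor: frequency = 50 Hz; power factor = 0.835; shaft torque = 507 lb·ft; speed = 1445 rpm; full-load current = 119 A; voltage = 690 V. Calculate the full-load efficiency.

τ = 507 lb·ft × 1.356 = 687.5 N·m
ω = 2π × 1445/60 = 151.3 rad/s; P_out = τω = 687.5 × 151.3 = 104019 W
P_in = √3·V_L·I_L·cosφ = 1.732 × 690 × 119 × 0.835 = 118749 W
η = P_out / P_in = 104019 / 118749 = 0.876 = 87.6%

87.6 %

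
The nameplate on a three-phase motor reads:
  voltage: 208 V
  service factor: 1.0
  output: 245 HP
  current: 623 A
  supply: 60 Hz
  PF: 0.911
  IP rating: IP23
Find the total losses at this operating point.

P_in = √3·V·I·cosφ = 1.732×208×623×0.911 = 204464 W
P_out = 245×746 = 182770 W
Losses = P_in − P_out = 204464 − 182770 = 21694 W

21700 W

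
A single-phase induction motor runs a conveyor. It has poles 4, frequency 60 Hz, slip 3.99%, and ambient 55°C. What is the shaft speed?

1728 rpm

n_s = 120f/p = 120×60/4 = 1800 rpm
n = n_s(1 − s) = 1800 × (1 − 0.0399) = 1728 rpm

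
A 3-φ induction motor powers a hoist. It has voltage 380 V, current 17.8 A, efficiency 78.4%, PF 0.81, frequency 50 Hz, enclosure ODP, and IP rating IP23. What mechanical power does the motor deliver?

P_in = √3·V·I·cosφ = 1.732 × 380 × 17.8 × 0.81 = 9489 W
P_out = η·P_in = 0.784 × 9489 = 7439 W

7.44 kW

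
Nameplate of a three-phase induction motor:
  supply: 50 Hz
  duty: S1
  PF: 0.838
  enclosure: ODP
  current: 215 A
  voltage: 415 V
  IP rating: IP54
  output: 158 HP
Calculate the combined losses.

11.6 kW

P_in = √3·V·I·cosφ = 1.732×415×215×0.838 = 129503 W
P_out = 158×746 = 117868 W
Losses = P_in − P_out = 129503 − 117868 = 11635 W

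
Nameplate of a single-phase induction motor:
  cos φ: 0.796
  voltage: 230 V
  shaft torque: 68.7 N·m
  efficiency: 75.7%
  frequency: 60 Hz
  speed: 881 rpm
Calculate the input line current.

ω = 2π×881/60 = 92.26 rad/s; P_out = τω = 68.7 × 92.26 = 6338 W
P_in = P_out / η = 6338 / 0.757 = 8373 W
I = P_in / (V·cosφ) = 8373 / (230 × 0.796) = 45.7 A

45.7 A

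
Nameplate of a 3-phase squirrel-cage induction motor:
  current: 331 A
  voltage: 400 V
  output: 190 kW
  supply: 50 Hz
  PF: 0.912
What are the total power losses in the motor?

19100 W

P_in = √3·V·I·cosφ = 1.732×400×331×0.912 = 209137 W
P_out = 190000 W
Losses = P_in − P_out = 209137 − 190000 = 19137 W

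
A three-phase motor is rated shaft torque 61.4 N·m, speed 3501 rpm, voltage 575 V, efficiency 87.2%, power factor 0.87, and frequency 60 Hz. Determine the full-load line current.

ω = 2π×3501/60 = 366.6 rad/s; P_out = τω = 61.4 × 366.6 = 22509 W
P_in = P_out / η = 22509 / 0.872 = 25813 W
I_L = P_in / (√3·V_L·cosφ) = 25813 / (1.732 × 575 × 0.87) = 29.8 A

29.8 A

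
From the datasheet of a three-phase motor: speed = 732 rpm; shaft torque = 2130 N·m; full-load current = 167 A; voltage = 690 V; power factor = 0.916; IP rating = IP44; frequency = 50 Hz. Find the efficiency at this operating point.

89.3 %

ω = 2π × 732/60 = 76.65 rad/s; P_out = τω = 2130 × 76.65 = 163265 W
P_in = √3·V_L·I_L·cosφ = 1.732 × 690 × 167 × 0.916 = 182814 W
η = P_out / P_in = 163265 / 182814 = 0.893 = 89.3%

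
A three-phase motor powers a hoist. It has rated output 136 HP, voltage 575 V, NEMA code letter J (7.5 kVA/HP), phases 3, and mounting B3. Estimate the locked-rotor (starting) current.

S_LR = 7.5 × 136 = 1020 kVA
I_LR = S_LR/(√3·V_L) = 1020000/(1.732×575) = 1020 A

1020 A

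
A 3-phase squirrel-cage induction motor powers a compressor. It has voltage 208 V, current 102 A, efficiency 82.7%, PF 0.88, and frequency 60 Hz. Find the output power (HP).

35.8 HP

P_in = √3·V·I·cosφ = 1.732 × 208 × 102 × 0.88 = 32337 W
P_out = η·P_in = 0.827 × 32337 = 26743 W
= 26743/746 = 35.8 HP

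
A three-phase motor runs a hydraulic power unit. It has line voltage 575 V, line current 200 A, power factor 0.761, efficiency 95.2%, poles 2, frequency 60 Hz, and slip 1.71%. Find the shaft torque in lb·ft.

P_in = √3·V·I·cosφ = 1.732 × 575 × 200 × 0.761 = 151576 W
P_out = η·P_in = 0.952 × 151576 = 144300 W
n_s = 120×60/2 = 3600 rpm; n = 3600×(1−0.0171) = 3538 rpm
ω = 2π×3538/60 = 370.5 rad/s
τ = P_out/ω = 144300/370.5 = 389.5 N·m
In lb·ft: 389.5/1.356 = 287 lb·ft

287 lb·ft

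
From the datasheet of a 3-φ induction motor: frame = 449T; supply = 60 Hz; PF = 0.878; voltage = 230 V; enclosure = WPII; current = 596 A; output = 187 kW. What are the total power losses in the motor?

P_in = √3·V·I·cosφ = 1.732×230×596×0.878 = 208457 W
P_out = 187000 W
Losses = P_in − P_out = 208457 − 187000 = 21457 W

21500 W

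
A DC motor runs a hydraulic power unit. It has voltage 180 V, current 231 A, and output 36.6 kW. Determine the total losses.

P_in = V·I = 180×231 = 41580 W
P_out = 36600 W
Losses = P_in − P_out = 41580 − 36600 = 4980 W

4980 W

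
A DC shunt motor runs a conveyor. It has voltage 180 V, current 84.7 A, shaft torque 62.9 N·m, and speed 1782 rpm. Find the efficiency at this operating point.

ω = 2π × 1782/60 = 186.6 rad/s; P_out = τω = 62.9 × 186.6 = 11737 W
P_in = V·I = 180 × 84.7 = 15246 W
η = P_out / P_in = 11737 / 15246 = 0.770 = 77.0%

77.0 %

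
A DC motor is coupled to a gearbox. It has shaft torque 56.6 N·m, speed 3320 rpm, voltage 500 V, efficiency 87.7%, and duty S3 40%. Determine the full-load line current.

44.9 A

ω = 2π×3320/60 = 347.7 rad/s; P_out = τω = 56.6 × 347.7 = 19680 W
P_in = P_out / η = 19680 / 0.877 = 22440 W
I = P_in / V = 22440 / 500 = 44.9 A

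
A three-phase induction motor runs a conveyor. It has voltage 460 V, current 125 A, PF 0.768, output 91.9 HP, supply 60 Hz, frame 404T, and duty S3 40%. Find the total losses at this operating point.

P_in = √3·V·I·cosφ = 1.732×460×125×0.768 = 76485 W
P_out = 91.9×746 = 68557 W
Losses = P_in − P_out = 76485 − 68557 = 7928 W

7930 W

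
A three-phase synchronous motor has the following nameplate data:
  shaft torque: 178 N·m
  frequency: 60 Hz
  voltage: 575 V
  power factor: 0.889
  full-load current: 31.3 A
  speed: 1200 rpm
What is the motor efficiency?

ω = 2π × 1200/60 = 125.7 rad/s; P_out = τω = 178 × 125.7 = 22375 W
P_in = √3·V_L·I_L·cosφ = 1.732 × 575 × 31.3 × 0.889 = 27712 W
η = P_out / P_in = 22375 / 27712 = 0.807 = 80.7%

80.7 %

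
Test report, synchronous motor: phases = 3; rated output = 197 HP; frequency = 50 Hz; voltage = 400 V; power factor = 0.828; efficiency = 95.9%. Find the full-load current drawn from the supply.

267 A

P_out = 197 × 746 = 146962 W
P_in = P_out / η = 146962 / 0.959 = 153245 W
I_L = P_in / (√3·V_L·cosφ) = 153245 / (1.732 × 400 × 0.828) = 267 A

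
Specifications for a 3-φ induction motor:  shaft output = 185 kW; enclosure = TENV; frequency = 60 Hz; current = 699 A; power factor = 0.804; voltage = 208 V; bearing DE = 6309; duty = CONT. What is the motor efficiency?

P_out = 185 kW = 185000 W
P_in = √3·V_L·I_L·cosφ = 1.732 × 208 × 699 × 0.804 = 202462 W
η = P_out / P_in = 185000 / 202462 = 0.914 = 91.4%

91.4 %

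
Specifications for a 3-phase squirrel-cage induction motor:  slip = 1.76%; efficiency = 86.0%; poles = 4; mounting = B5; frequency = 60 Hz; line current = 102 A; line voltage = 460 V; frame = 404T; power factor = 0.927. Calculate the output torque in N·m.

P_in = √3·V·I·cosφ = 1.732 × 460 × 102 × 0.927 = 75333 W
P_out = η·P_in = 0.86 × 75333 = 64786 W
n_s = 120×60/4 = 1800 rpm; n = 1800×(1−0.0176) = 1768 rpm
ω = 2π×1768/60 = 185.1 rad/s
τ = P_out/ω = 64786/185.1 = 350 N·m

350 N·m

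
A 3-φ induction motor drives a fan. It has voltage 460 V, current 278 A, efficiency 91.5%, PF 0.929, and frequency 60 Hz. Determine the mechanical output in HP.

P_in = √3·V·I·cosφ = 1.732 × 460 × 278 × 0.929 = 205763 W
P_out = η·P_in = 0.915 × 205763 = 188273 W
= 188273/746 = 252 HP

252 HP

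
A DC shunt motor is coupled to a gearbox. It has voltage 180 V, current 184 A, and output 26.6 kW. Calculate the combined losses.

P_in = V·I = 180×184 = 33120 W
P_out = 26600 W
Losses = P_in − P_out = 33120 − 26600 = 6520 W

6520 W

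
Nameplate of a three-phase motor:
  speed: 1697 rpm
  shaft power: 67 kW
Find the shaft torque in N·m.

ω = 2π × 1697/60 = 177.7 rad/s
τ = P/ω = 67000/177.7 = 377 N·m

377 N·m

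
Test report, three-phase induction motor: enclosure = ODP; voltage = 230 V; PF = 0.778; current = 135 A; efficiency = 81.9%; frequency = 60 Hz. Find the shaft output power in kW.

P_in = √3·V·I·cosφ = 1.732 × 230 × 135 × 0.778 = 41840 W
P_out = η·P_in = 0.819 × 41840 = 34267 W

34.3 kW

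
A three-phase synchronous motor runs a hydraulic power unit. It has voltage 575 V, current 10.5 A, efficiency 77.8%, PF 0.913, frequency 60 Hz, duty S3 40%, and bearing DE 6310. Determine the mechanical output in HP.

9.96 HP

P_in = √3·V·I·cosφ = 1.732 × 575 × 10.5 × 0.913 = 9547 W
P_out = η·P_in = 0.778 × 9547 = 7428 W
= 7428/746 = 9.96 HP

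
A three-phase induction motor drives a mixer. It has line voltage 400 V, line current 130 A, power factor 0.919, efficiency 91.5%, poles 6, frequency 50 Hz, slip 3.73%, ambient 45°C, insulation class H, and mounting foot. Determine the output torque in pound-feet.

554 lb·ft

P_in = √3·V·I·cosφ = 1.732 × 400 × 130 × 0.919 = 82769 W
P_out = η·P_in = 0.915 × 82769 = 75734 W
n_s = 120×50/6 = 1000 rpm; n = 1000×(1−0.0373) = 963 rpm
ω = 2π×963/60 = 100.8 rad/s
τ = P_out/ω = 75734/100.8 = 751.3 N·m
In lb·ft: 751.3/1.356 = 554 lb·ft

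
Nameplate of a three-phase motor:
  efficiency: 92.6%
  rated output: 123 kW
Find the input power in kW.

133 kW

P_out = 123000 W
P_in = P_out/η = 123000/0.926 = 132829 W = 133 kW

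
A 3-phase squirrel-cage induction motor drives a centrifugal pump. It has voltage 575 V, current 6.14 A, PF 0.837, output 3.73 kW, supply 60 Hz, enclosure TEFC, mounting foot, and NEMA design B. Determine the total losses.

P_in = √3·V·I·cosφ = 1.732×575×6.14×0.837 = 5118 W
P_out = 3730 W
Losses = P_in − P_out = 5118 − 3730 = 1388 W

1.39 kW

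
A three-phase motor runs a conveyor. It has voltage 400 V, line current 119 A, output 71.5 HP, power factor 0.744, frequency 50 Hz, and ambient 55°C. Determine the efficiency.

P_out = 71.5 × 746 = 53339 W
P_in = √3·V_L·I_L·cosφ = 1.732 × 400 × 119 × 0.744 = 61338 W
η = P_out / P_in = 53339 / 61338 = 0.870 = 87.0%

87.0 %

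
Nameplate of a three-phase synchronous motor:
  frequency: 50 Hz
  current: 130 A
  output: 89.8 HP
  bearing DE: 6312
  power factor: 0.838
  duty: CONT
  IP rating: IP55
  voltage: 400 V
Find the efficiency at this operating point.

P_out = 89.8 × 746 = 66991 W
P_in = √3·V_L·I_L·cosφ = 1.732 × 400 × 130 × 0.838 = 75474 W
η = P_out / P_in = 66991 / 75474 = 0.888 = 88.8%

88.8 %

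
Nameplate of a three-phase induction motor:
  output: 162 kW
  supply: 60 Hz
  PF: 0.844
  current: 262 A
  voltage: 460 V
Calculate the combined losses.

P_in = √3·V·I·cosφ = 1.732×460×262×0.844 = 176177 W
P_out = 162000 W
Losses = P_in − P_out = 176177 − 162000 = 14177 W

14.2 kW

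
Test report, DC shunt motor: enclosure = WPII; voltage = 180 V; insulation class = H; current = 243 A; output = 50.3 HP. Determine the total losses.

P_in = V·I = 180×243 = 43740 W
P_out = 50.3×746 = 37524 W
Losses = P_in − P_out = 43740 − 37524 = 6216 W

6.22 kW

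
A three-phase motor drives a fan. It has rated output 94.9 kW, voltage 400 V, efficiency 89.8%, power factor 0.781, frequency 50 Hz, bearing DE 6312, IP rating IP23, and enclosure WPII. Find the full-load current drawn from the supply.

P_out = 94.9 kW = 94900 W
P_in = P_out / η = 94900 / 0.898 = 105679 W
I_L = P_in / (√3·V_L·cosφ) = 105679 / (1.732 × 400 × 0.781) = 195 A

195 A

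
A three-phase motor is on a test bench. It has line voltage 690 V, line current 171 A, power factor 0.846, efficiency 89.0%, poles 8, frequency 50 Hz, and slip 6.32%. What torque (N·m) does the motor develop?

2090 N·m

P_in = √3·V·I·cosφ = 1.732 × 690 × 171 × 0.846 = 172887 W
P_out = η·P_in = 0.89 × 172887 = 153869 W
n_s = 120×50/8 = 750 rpm; n = 750×(1−0.0632) = 703 rpm
ω = 2π×703/60 = 73.62 rad/s
τ = P_out/ω = 153869/73.62 = 2090 N·m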